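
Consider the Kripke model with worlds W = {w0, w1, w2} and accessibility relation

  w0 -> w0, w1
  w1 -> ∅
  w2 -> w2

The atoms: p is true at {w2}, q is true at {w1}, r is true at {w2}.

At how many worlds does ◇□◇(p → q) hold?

1

w0: successors {w0, w1}; □◇(p → q) there: w0:F, w1:T. ✓
w1: no successors, so ◇□◇(p → q) fails. ✗
w2: successors {w2}; □◇(p → q) there: w2:F. ✗
Satisfying worlds: {w0}.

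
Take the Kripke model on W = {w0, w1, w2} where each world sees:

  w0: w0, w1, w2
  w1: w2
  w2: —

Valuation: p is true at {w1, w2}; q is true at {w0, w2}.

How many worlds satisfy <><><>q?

w0: successors {w0, w1, w2}; <><>q there: w0:T, w1:F, w2:F. ✓
w1: successors {w2}; <><>q there: w2:F. ✗
w2: no successors, so <><><>q fails. ✗
Satisfying worlds: {w0}.

1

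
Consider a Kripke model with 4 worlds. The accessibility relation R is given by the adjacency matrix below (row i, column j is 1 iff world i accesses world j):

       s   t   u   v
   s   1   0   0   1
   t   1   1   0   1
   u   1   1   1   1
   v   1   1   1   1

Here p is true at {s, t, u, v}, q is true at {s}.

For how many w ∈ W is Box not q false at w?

4

s: successors {s, v}; not q there: s:F, v:T. ✗
t: successors {s, t, v}; not q there: s:F, t:T, v:T. ✗
u: successors {s, t, u, v}; not q there: s:F, t:T, u:T, v:T. ✗
v: successors {s, t, u, v}; not q there: s:F, t:T, u:T, v:T. ✗
Satisfying worlds: ∅.
So Box not q fails at the other 4 worlds.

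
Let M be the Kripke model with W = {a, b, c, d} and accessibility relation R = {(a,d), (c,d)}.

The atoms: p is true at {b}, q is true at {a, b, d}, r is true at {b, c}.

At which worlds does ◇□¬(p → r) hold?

a: successors {d}; □¬(p → r) there: d:T. ✓
b: no successors, so ◇□¬(p → r) fails. ✗
c: successors {d}; □¬(p → r) there: d:T. ✓
d: no successors, so ◇□¬(p → r) fails. ✗

{a, c}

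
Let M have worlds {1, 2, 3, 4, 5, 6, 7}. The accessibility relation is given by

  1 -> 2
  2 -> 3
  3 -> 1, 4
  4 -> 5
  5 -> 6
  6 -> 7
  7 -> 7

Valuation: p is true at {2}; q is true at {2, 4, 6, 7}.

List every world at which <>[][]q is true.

{3, 4, 5, 6, 7}

1: successors {2}; [][]q there: 2:F. ✗
2: successors {3}; [][]q there: 3:F. ✗
3: successors {1, 4}; [][]q there: 1:F, 4:T. ✓
4: successors {5}; [][]q there: 5:T. ✓
5: successors {6}; [][]q there: 6:T. ✓
6: successors {7}; [][]q there: 7:T. ✓
7: successors {7}; [][]q there: 7:T. ✓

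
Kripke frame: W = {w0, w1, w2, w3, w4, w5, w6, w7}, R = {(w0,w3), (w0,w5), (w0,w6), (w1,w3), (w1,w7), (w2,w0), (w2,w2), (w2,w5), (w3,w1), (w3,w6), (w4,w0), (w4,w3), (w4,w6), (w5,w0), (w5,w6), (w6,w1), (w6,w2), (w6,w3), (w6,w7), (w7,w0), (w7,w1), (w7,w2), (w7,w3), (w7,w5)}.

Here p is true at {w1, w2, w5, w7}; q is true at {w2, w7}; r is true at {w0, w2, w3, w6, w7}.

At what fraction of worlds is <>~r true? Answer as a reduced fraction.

5/8

w0: successors {w3, w5, w6}; ~r there: w3:F, w5:T, w6:F. ✓
w1: successors {w3, w7}; ~r there: w3:F, w7:F. ✗
w2: successors {w0, w2, w5}; ~r there: w0:F, w2:F, w5:T. ✓
w3: successors {w1, w6}; ~r there: w1:T, w6:F. ✓
w4: successors {w0, w3, w6}; ~r there: w0:F, w3:F, w6:F. ✗
w5: successors {w0, w6}; ~r there: w0:F, w6:F. ✗
w6: successors {w1, w2, w3, w7}; ~r there: w1:T, w2:F, w3:F, w7:F. ✓
w7: successors {w0, w1, w2, w3, w5}; ~r there: w0:F, w1:T, w2:F, w3:F, w5:T. ✓
That's 5 of 8 worlds, so 5/8.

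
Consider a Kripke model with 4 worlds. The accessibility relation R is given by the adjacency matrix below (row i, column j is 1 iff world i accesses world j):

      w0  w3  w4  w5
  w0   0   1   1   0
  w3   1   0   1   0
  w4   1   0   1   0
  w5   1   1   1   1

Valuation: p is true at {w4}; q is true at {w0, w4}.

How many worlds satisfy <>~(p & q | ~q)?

w0: successors {w3, w4}; ~(p & q | ~q) there: w3:F, w4:F. ✗
w3: successors {w0, w4}; ~(p & q | ~q) there: w0:T, w4:F. ✓
w4: successors {w0, w4}; ~(p & q | ~q) there: w0:T, w4:F. ✓
w5: successors {w0, w3, w4, w5}; ~(p & q | ~q) there: w0:T, w3:F, w4:F, w5:F. ✓
Satisfying worlds: {w3, w4, w5}.

3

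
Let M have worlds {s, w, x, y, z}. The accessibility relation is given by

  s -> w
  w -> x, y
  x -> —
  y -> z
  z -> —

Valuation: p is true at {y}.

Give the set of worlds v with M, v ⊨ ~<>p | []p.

s: ~<>p is T, []p is F. ✓
w: ~<>p is F, []p is F. ✗
x: ~<>p is T, []p is T. ✓
y: ~<>p is T, []p is F. ✓
z: ~<>p is T, []p is T. ✓

{s, x, y, z}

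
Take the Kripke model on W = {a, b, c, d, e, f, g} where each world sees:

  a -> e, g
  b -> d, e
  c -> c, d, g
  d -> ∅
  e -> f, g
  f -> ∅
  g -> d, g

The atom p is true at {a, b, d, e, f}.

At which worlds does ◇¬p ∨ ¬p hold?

a: ◇¬p is T, ¬p is F. ✓
b: ◇¬p is F, ¬p is F. ✗
c: ◇¬p is T, ¬p is T. ✓
d: ◇¬p is F, ¬p is F. ✗
e: ◇¬p is T, ¬p is F. ✓
f: ◇¬p is F, ¬p is F. ✗
g: ◇¬p is T, ¬p is T. ✓

{a, c, e, g}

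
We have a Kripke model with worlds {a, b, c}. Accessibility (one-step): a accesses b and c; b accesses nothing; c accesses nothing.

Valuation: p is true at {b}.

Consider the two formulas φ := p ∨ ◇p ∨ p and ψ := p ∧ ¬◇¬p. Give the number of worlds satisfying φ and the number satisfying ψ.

For p ∨ ◇p ∨ p:
a: p ∨ ◇p is T, p is F. ✓
b: p ∨ ◇p is T, p is T. ✓
c: p ∨ ◇p is F, p is F. ✗
— 2 worlds.
For p ∧ ¬◇¬p:
a: p is F, ¬◇¬p is F. ✗
b: p is T, ¬◇¬p is T. ✓
c: p is F, ¬◇¬p is T. ✗
— 1 world.

2 and 1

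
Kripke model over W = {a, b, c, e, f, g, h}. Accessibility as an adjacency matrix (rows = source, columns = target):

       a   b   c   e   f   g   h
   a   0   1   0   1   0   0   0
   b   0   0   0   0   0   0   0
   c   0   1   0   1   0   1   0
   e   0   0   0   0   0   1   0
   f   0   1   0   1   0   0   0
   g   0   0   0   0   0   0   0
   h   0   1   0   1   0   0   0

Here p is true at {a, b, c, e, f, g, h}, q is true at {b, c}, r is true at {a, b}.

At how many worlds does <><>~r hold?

a: successors {b, e}; <>~r there: b:F, e:T. ✓
b: no successors, so <><>~r fails. ✗
c: successors {b, e, g}; <>~r there: b:F, e:T, g:F. ✓
e: successors {g}; <>~r there: g:F. ✗
f: successors {b, e}; <>~r there: b:F, e:T. ✓
g: no successors, so <><>~r fails. ✗
h: successors {b, e}; <>~r there: b:F, e:T. ✓
Satisfying worlds: {a, c, f, h}.

4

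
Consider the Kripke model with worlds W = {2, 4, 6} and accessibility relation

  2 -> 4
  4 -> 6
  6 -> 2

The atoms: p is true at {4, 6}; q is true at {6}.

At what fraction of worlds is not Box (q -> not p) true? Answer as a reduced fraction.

2: Box (q -> not p) is T. ✗
4: Box (q -> not p) is F. ✓
6: Box (q -> not p) is T. ✗
That's 1 of 3 worlds, so 1/3.

1/3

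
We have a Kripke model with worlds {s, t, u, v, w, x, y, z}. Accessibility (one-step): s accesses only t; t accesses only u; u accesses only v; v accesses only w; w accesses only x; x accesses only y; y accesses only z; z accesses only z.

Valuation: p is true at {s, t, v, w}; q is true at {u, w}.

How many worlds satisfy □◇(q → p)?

s: successors {t}; ◇(q → p) there: t:F. ✗
t: successors {u}; ◇(q → p) there: u:T. ✓
u: successors {v}; ◇(q → p) there: v:T. ✓
v: successors {w}; ◇(q → p) there: w:T. ✓
w: successors {x}; ◇(q → p) there: x:T. ✓
x: successors {y}; ◇(q → p) there: y:T. ✓
y: successors {z}; ◇(q → p) there: z:T. ✓
z: successors {z}; ◇(q → p) there: z:T. ✓
Satisfying worlds: {t, u, v, w, x, y, z}.

7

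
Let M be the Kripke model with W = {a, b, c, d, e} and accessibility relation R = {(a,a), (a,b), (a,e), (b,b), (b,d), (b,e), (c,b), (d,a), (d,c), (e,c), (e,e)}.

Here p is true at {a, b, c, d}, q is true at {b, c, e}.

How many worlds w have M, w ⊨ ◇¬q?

a: successors {a, b, e}; ¬q there: a:T, b:F, e:F. ✓
b: successors {b, d, e}; ¬q there: b:F, d:T, e:F. ✓
c: successors {b}; ¬q there: b:F. ✗
d: successors {a, c}; ¬q there: a:T, c:F. ✓
e: successors {c, e}; ¬q there: c:F, e:F. ✗
Satisfying worlds: {a, b, d}.

3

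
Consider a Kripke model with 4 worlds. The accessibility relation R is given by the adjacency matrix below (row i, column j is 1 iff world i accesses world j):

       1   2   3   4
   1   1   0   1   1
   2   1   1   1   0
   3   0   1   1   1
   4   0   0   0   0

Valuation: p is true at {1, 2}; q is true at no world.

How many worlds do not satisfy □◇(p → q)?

1: successors {1, 3, 4}; ◇(p → q) there: 1:T, 3:T, 4:F. ✗
2: successors {1, 2, 3}; ◇(p → q) there: 1:T, 2:T, 3:T. ✓
3: successors {2, 3, 4}; ◇(p → q) there: 2:T, 3:T, 4:F. ✗
4: no successors, so □◇(p → q) holds vacuously. ✓
Satisfying worlds: {2, 4}.
So □◇(p → q) fails at the other 2 worlds.

2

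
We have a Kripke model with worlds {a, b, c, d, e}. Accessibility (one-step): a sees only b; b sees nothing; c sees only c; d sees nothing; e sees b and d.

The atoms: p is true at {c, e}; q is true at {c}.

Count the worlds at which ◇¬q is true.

2

a: successors {b}; ¬q there: b:T. ✓
b: no successors, so ◇¬q fails. ✗
c: successors {c}; ¬q there: c:F. ✗
d: no successors, so ◇¬q fails. ✗
e: successors {b, d}; ¬q there: b:T, d:T. ✓
Satisfying worlds: {a, e}.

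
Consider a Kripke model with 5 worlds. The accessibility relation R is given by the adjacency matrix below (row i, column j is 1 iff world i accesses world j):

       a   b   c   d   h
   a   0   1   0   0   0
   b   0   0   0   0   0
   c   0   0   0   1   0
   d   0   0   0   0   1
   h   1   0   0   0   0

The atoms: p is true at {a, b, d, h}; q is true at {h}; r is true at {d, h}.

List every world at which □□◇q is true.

{a, b}

a: successors {b}; □◇q there: b:T. ✓
b: no successors, so □□◇q holds vacuously. ✓
c: successors {d}; □◇q there: d:F. ✗
d: successors {h}; □◇q there: h:F. ✗
h: successors {a}; □◇q there: a:F. ✗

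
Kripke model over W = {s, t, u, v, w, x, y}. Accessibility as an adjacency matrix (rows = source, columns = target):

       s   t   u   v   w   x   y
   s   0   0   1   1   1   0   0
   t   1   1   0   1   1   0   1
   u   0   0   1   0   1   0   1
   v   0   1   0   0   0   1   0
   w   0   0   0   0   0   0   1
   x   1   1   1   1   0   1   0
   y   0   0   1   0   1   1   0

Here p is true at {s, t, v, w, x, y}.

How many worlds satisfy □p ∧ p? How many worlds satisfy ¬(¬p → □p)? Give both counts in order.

3 and 1

For □p ∧ p:
s: □p is F, p is T. ✗
t: □p is T, p is T. ✓
u: □p is F, p is F. ✗
v: □p is T, p is T. ✓
w: □p is T, p is T. ✓
x: □p is F, p is T. ✗
y: □p is F, p is T. ✗
— 3 worlds.
For ¬(¬p → □p):
s: ¬p → □p is T. ✗
t: ¬p → □p is T. ✗
u: ¬p → □p is F. ✓
v: ¬p → □p is T. ✗
w: ¬p → □p is T. ✗
x: ¬p → □p is T. ✗
y: ¬p → □p is T. ✗
— 1 world.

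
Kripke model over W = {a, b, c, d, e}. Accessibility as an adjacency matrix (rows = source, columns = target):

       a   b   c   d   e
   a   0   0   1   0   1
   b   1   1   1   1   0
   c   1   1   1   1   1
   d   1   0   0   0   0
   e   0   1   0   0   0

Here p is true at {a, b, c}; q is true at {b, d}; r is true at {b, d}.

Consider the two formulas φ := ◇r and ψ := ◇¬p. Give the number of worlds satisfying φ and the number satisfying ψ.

3 and 3

For ◇r:
a: successors {c, e}; r there: c:F, e:F. ✗
b: successors {a, b, c, d}; r there: a:F, b:T, c:F, d:T. ✓
c: successors {a, b, c, d, e}; r there: a:F, b:T, c:F, d:T, e:F. ✓
d: successors {a}; r there: a:F. ✗
e: successors {b}; r there: b:T. ✓
— 3 worlds.
For ◇¬p:
a: successors {c, e}; ¬p there: c:F, e:T. ✓
b: successors {a, b, c, d}; ¬p there: a:F, b:F, c:F, d:T. ✓
c: successors {a, b, c, d, e}; ¬p there: a:F, b:F, c:F, d:T, e:T. ✓
d: successors {a}; ¬p there: a:F. ✗
e: successors {b}; ¬p there: b:F. ✗
— 3 worlds.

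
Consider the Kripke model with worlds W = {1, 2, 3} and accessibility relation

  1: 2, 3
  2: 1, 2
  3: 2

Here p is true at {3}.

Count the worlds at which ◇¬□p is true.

1: successors {2, 3}; ¬□p there: 2:T, 3:T. ✓
2: successors {1, 2}; ¬□p there: 1:T, 2:T. ✓
3: successors {2}; ¬□p there: 2:T. ✓
Satisfying worlds: {1, 2, 3}.

3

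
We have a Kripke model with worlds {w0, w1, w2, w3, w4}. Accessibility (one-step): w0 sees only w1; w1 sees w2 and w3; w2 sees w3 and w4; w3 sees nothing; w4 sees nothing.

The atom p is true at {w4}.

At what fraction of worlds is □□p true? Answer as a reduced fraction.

3/5

w0: successors {w1}; □p there: w1:F. ✗
w1: successors {w2, w3}; □p there: w2:F, w3:T. ✗
w2: successors {w3, w4}; □p there: w3:T, w4:T. ✓
w3: no successors, so □□p holds vacuously. ✓
w4: no successors, so □□p holds vacuously. ✓
That's 3 of 5 worlds, so 3/5.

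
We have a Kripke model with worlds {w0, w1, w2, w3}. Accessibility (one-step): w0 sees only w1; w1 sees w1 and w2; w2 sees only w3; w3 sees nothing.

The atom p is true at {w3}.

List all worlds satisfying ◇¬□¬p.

w0: successors {w1}; ¬□¬p there: w1:F. ✗
w1: successors {w1, w2}; ¬□¬p there: w1:F, w2:T. ✓
w2: successors {w3}; ¬□¬p there: w3:F. ✗
w3: no successors, so ◇¬□¬p fails. ✗

{w1}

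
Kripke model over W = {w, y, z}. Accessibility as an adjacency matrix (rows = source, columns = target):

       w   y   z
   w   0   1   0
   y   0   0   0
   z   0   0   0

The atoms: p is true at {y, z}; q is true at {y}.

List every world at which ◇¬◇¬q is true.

w: successors {y}; ¬◇¬q there: y:T. ✓
y: no successors, so ◇¬◇¬q fails. ✗
z: no successors, so ◇¬◇¬q fails. ✗

{w}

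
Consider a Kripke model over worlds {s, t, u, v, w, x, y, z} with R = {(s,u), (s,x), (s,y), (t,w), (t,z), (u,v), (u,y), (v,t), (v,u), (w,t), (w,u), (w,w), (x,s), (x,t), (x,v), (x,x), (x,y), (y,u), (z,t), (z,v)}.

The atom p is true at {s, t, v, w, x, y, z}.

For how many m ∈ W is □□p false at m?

s: successors {u, x, y}; □p there: u:T, x:T, y:F. ✗
t: successors {w, z}; □p there: w:F, z:T. ✗
u: successors {v, y}; □p there: v:F, y:F. ✗
v: successors {t, u}; □p there: t:T, u:T. ✓
w: successors {t, u, w}; □p there: t:T, u:T, w:F. ✗
x: successors {s, t, v, x, y}; □p there: s:F, t:T, v:F, x:T, y:F. ✗
y: successors {u}; □p there: u:T. ✓
z: successors {t, v}; □p there: t:T, v:F. ✗
Satisfying worlds: {v, y}.
So □□p fails at the other 6 worlds.

6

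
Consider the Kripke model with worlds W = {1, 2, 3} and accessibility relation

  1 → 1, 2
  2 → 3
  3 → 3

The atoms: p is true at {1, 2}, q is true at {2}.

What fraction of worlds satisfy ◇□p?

1/3

1: successors {1, 2}; □p there: 1:T, 2:F. ✓
2: successors {3}; □p there: 3:F. ✗
3: successors {3}; □p there: 3:F. ✗
That's 1 of 3 worlds, so 1/3.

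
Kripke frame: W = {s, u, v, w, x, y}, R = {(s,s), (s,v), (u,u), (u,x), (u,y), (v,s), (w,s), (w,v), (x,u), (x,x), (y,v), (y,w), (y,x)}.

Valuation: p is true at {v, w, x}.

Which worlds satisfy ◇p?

s: successors {s, v}; p there: s:F, v:T. ✓
u: successors {u, x, y}; p there: u:F, x:T, y:F. ✓
v: successors {s}; p there: s:F. ✗
w: successors {s, v}; p there: s:F, v:T. ✓
x: successors {u, x}; p there: u:F, x:T. ✓
y: successors {v, w, x}; p there: v:T, w:T, x:T. ✓

{s, u, w, x, y}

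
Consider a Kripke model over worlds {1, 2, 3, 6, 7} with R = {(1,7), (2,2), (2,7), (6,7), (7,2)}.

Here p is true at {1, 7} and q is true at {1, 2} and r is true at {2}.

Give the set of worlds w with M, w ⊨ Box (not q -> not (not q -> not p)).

{1, 2, 3, 6, 7}

1: successors {7}; not q -> not (not q -> not p) there: 7:T. ✓
2: successors {2, 7}; not q -> not (not q -> not p) there: 2:T, 7:T. ✓
3: no successors, so Box (not q -> not (not q -> not p)) holds vacuously. ✓
6: successors {7}; not q -> not (not q -> not p) there: 7:T. ✓
7: successors {2}; not q -> not (not q -> not p) there: 2:T. ✓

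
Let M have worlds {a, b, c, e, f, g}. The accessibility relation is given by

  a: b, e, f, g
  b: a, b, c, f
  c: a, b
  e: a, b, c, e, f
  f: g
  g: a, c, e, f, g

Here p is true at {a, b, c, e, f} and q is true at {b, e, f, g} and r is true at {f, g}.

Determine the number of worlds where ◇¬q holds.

4

a: successors {b, e, f, g}; ¬q there: b:F, e:F, f:F, g:F. ✗
b: successors {a, b, c, f}; ¬q there: a:T, b:F, c:T, f:F. ✓
c: successors {a, b}; ¬q there: a:T, b:F. ✓
e: successors {a, b, c, e, f}; ¬q there: a:T, b:F, c:T, e:F, f:F. ✓
f: successors {g}; ¬q there: g:F. ✗
g: successors {a, c, e, f, g}; ¬q there: a:T, c:T, e:F, f:F, g:F. ✓
Satisfying worlds: {b, c, e, g}.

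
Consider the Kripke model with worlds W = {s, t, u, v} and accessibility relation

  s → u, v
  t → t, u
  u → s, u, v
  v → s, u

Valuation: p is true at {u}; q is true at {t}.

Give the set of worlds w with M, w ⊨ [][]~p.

s: successors {u, v}; []~p there: u:F, v:F. ✗
t: successors {t, u}; []~p there: t:F, u:F. ✗
u: successors {s, u, v}; []~p there: s:F, u:F, v:F. ✗
v: successors {s, u}; []~p there: s:F, u:F. ✗

∅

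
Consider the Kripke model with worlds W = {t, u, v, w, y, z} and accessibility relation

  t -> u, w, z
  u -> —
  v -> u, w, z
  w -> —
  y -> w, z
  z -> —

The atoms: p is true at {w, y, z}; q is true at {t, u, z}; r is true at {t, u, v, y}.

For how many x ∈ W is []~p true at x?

3

t: successors {u, w, z}; ~p there: u:T, w:F, z:F. ✗
u: no successors, so []~p holds vacuously. ✓
v: successors {u, w, z}; ~p there: u:T, w:F, z:F. ✗
w: no successors, so []~p holds vacuously. ✓
y: successors {w, z}; ~p there: w:F, z:F. ✗
z: no successors, so []~p holds vacuously. ✓
Satisfying worlds: {u, w, z}.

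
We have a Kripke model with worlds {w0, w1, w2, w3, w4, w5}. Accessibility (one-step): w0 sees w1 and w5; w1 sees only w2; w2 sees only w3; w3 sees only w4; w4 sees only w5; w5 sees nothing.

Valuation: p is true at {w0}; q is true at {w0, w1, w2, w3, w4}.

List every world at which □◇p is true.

w0: successors {w1, w5}; ◇p there: w1:F, w5:F. ✗
w1: successors {w2}; ◇p there: w2:F. ✗
w2: successors {w3}; ◇p there: w3:F. ✗
w3: successors {w4}; ◇p there: w4:F. ✗
w4: successors {w5}; ◇p there: w5:F. ✗
w5: no successors, so □◇p holds vacuously. ✓

{w5}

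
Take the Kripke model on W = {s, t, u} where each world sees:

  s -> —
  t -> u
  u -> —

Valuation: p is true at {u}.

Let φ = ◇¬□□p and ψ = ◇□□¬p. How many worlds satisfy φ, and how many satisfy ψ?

0 and 1

For ◇¬□□p:
s: no successors, so ◇¬□□p fails. ✗
t: successors {u}; ¬□□p there: u:F. ✗
u: no successors, so ◇¬□□p fails. ✗
— 0 worlds.
For ◇□□¬p:
s: no successors, so ◇□□¬p fails. ✗
t: successors {u}; □□¬p there: u:T. ✓
u: no successors, so ◇□□¬p fails. ✗
— 1 world.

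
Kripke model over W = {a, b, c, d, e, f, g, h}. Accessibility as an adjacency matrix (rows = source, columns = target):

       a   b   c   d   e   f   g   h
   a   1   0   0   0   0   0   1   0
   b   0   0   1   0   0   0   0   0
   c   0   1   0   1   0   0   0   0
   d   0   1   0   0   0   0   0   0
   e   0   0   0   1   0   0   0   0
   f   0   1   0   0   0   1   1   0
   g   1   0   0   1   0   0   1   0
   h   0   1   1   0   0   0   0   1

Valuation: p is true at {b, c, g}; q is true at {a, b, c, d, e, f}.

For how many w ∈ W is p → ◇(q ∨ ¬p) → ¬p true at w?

a: p is F, ◇(q ∨ ¬p) → ¬p is T. ✓
b: p is T, ◇(q ∨ ¬p) → ¬p is F. ✗
c: p is T, ◇(q ∨ ¬p) → ¬p is F. ✗
d: p is F, ◇(q ∨ ¬p) → ¬p is T. ✓
e: p is F, ◇(q ∨ ¬p) → ¬p is T. ✓
f: p is F, ◇(q ∨ ¬p) → ¬p is T. ✓
g: p is T, ◇(q ∨ ¬p) → ¬p is F. ✗
h: p is F, ◇(q ∨ ¬p) → ¬p is T. ✓
Satisfying worlds: {a, d, e, f, h}.

5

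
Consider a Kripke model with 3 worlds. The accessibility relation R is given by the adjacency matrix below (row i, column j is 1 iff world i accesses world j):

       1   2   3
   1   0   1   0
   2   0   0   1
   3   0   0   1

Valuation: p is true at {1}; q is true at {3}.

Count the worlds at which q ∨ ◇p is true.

1: q is F, ◇p is F. ✗
2: q is F, ◇p is F. ✗
3: q is T, ◇p is F. ✓
Satisfying worlds: {3}.

1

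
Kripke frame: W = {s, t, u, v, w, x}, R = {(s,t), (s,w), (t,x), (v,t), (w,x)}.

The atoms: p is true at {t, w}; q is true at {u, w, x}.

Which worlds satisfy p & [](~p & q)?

s: p is F, [](~p & q) is F. ✗
t: p is T, [](~p & q) is T. ✓
u: p is F, [](~p & q) is T. ✗
v: p is F, [](~p & q) is F. ✗
w: p is T, [](~p & q) is T. ✓
x: p is F, [](~p & q) is T. ✗

{t, w}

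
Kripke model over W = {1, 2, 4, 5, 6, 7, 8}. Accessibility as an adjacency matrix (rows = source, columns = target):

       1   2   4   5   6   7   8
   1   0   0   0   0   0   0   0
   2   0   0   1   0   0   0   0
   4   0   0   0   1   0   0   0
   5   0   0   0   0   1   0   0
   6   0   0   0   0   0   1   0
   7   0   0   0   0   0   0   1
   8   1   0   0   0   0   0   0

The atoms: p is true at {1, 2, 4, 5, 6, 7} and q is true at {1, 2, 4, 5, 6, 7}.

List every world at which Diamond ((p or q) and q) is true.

{2, 4, 5, 6, 8}

1: no successors, so Diamond ((p or q) and q) fails. ✗
2: successors {4}; (p or q) and q there: 4:T. ✓
4: successors {5}; (p or q) and q there: 5:T. ✓
5: successors {6}; (p or q) and q there: 6:T. ✓
6: successors {7}; (p or q) and q there: 7:T. ✓
7: successors {8}; (p or q) and q there: 8:F. ✗
8: successors {1}; (p or q) and q there: 1:T. ✓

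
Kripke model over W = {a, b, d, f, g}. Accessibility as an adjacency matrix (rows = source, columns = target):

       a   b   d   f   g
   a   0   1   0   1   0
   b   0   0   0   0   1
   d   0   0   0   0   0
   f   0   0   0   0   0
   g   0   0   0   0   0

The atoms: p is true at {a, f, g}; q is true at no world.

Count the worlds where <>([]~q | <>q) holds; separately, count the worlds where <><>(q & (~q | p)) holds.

For <>([]~q | <>q):
a: successors {b, f}; []~q | <>q there: b:T, f:T. ✓
b: successors {g}; []~q | <>q there: g:T. ✓
d: no successors, so <>([]~q | <>q) fails. ✗
f: no successors, so <>([]~q | <>q) fails. ✗
g: no successors, so <>([]~q | <>q) fails. ✗
— 2 worlds.
For <><>(q & (~q | p)):
a: successors {b, f}; <>(q & (~q | p)) there: b:F, f:F. ✗
b: successors {g}; <>(q & (~q | p)) there: g:F. ✗
d: no successors, so <><>(q & (~q | p)) fails. ✗
f: no successors, so <><>(q & (~q | p)) fails. ✗
g: no successors, so <><>(q & (~q | p)) fails. ✗
— 0 worlds.

2 and 0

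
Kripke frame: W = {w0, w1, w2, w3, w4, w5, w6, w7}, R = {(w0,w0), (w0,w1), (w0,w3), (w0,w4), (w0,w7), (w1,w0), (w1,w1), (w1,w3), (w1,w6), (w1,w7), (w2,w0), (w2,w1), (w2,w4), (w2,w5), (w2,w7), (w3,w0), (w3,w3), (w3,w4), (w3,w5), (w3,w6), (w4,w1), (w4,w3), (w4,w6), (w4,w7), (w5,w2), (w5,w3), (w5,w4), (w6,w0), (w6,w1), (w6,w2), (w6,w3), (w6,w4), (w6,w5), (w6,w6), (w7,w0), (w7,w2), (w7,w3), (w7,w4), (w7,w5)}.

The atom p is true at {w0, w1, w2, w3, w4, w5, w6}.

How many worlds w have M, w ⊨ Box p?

4

w0: successors {w0, w1, w3, w4, w7}; p there: w0:T, w1:T, w3:T, w4:T, w7:F. ✗
w1: successors {w0, w1, w3, w6, w7}; p there: w0:T, w1:T, w3:T, w6:T, w7:F. ✗
w2: successors {w0, w1, w4, w5, w7}; p there: w0:T, w1:T, w4:T, w5:T, w7:F. ✗
w3: successors {w0, w3, w4, w5, w6}; p there: w0:T, w3:T, w4:T, w5:T, w6:T. ✓
w4: successors {w1, w3, w6, w7}; p there: w1:T, w3:T, w6:T, w7:F. ✗
w5: successors {w2, w3, w4}; p there: w2:T, w3:T, w4:T. ✓
w6: successors {w0, w1, w2, w3, w4, w5, w6}; p there: w0:T, w1:T, w2:T, w3:T, w4:T, w5:T, w6:T. ✓
w7: successors {w0, w2, w3, w4, w5}; p there: w0:T, w2:T, w3:T, w4:T, w5:T. ✓
Satisfying worlds: {w3, w5, w6, w7}.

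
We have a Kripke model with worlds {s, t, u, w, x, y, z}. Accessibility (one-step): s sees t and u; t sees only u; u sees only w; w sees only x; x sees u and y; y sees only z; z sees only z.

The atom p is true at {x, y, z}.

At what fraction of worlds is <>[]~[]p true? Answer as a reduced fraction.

s: successors {t, u}; []~[]p there: t:T, u:F. ✓
t: successors {u}; []~[]p there: u:F. ✗
u: successors {w}; []~[]p there: w:T. ✓
w: successors {x}; []~[]p there: x:F. ✗
x: successors {u, y}; []~[]p there: u:F, y:F. ✗
y: successors {z}; []~[]p there: z:F. ✗
z: successors {z}; []~[]p there: z:F. ✗
That's 2 of 7 worlds, so 2/7.

2/7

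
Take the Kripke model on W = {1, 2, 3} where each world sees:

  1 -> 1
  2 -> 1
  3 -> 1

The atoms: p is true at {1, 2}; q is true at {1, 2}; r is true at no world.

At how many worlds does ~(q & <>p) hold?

1

1: q & <>p is T. ✗
2: q & <>p is T. ✗
3: q & <>p is F. ✓
Satisfying worlds: {3}.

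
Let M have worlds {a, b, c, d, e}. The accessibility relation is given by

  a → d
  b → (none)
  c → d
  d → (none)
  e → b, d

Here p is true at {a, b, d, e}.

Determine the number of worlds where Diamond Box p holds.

3

a: successors {d}; Box p there: d:T. ✓
b: no successors, so Diamond Box p fails. ✗
c: successors {d}; Box p there: d:T. ✓
d: no successors, so Diamond Box p fails. ✗
e: successors {b, d}; Box p there: b:T, d:T. ✓
Satisfying worlds: {a, c, e}.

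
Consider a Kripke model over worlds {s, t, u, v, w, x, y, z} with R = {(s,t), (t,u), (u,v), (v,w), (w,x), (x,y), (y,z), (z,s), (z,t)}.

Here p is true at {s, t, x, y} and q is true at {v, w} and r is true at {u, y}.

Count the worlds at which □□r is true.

2

s: successors {t}; □r there: t:T. ✓
t: successors {u}; □r there: u:F. ✗
u: successors {v}; □r there: v:F. ✗
v: successors {w}; □r there: w:F. ✗
w: successors {x}; □r there: x:T. ✓
x: successors {y}; □r there: y:F. ✗
y: successors {z}; □r there: z:F. ✗
z: successors {s, t}; □r there: s:F, t:T. ✗
Satisfying worlds: {s, w}.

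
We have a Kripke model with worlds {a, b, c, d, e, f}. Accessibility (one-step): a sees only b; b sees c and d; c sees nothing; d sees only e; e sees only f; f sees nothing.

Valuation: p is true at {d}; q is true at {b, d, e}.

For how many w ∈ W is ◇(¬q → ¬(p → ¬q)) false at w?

a: successors {b}; ¬q → ¬(p → ¬q) there: b:T. ✓
b: successors {c, d}; ¬q → ¬(p → ¬q) there: c:F, d:T. ✓
c: no successors, so ◇(¬q → ¬(p → ¬q)) fails. ✗
d: successors {e}; ¬q → ¬(p → ¬q) there: e:T. ✓
e: successors {f}; ¬q → ¬(p → ¬q) there: f:F. ✗
f: no successors, so ◇(¬q → ¬(p → ¬q)) fails. ✗
Satisfying worlds: {a, b, d}.
So ◇(¬q → ¬(p → ¬q)) fails at the other 3 worlds.

3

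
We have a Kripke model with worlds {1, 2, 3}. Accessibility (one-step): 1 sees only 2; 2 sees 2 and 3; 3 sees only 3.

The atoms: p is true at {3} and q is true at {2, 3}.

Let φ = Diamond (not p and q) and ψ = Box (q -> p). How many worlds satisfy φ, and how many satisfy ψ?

For Diamond (not p and q):
1: successors {2}; not p and q there: 2:T. ✓
2: successors {2, 3}; not p and q there: 2:T, 3:F. ✓
3: successors {3}; not p and q there: 3:F. ✗
— 2 worlds.
For Box (q -> p):
1: successors {2}; q -> p there: 2:F. ✗
2: successors {2, 3}; q -> p there: 2:F, 3:T. ✗
3: successors {3}; q -> p there: 3:T. ✓
— 1 world.

2 and 1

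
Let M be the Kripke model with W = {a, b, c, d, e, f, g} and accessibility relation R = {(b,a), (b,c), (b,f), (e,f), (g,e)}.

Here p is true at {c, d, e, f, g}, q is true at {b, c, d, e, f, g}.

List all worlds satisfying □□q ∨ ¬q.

{a, b, c, d, e, f, g}

a: □□q is T, ¬q is T. ✓
b: □□q is T, ¬q is F. ✓
c: □□q is T, ¬q is F. ✓
d: □□q is T, ¬q is F. ✓
e: □□q is T, ¬q is F. ✓
f: □□q is T, ¬q is F. ✓
g: □□q is T, ¬q is F. ✓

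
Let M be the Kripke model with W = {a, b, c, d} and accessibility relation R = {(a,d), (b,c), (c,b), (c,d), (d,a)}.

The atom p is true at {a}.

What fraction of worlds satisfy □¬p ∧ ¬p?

1/2

a: □¬p is T, ¬p is F. ✗
b: □¬p is T, ¬p is T. ✓
c: □¬p is T, ¬p is T. ✓
d: □¬p is F, ¬p is T. ✗
That's 2 of 4 worlds, so 2/4 = 1/2.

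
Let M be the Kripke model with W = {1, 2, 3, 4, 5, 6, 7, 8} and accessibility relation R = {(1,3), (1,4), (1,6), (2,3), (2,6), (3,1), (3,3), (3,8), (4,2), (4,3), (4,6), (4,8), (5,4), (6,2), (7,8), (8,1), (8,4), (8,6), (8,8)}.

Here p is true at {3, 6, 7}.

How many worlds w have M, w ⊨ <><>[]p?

5

1: successors {3, 4, 6}; <>[]p there: 3:F, 4:T, 6:T. ✓
2: successors {3, 6}; <>[]p there: 3:F, 6:T. ✓
3: successors {1, 3, 8}; <>[]p there: 1:F, 3:F, 8:F. ✗
4: successors {2, 3, 6, 8}; <>[]p there: 2:F, 3:F, 6:T, 8:F. ✓
5: successors {4}; <>[]p there: 4:T. ✓
6: successors {2}; <>[]p there: 2:F. ✗
7: successors {8}; <>[]p there: 8:F. ✗
8: successors {1, 4, 6, 8}; <>[]p there: 1:F, 4:T, 6:T, 8:F. ✓
Satisfying worlds: {1, 2, 4, 5, 8}.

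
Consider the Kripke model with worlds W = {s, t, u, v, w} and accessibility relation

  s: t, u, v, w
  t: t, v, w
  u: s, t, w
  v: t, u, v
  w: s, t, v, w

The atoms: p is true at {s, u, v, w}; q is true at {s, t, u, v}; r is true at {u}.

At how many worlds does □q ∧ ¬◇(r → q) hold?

0

s: □q is F, ¬◇(r → q) is F. ✗
t: □q is F, ¬◇(r → q) is F. ✗
u: □q is F, ¬◇(r → q) is F. ✗
v: □q is T, ¬◇(r → q) is F. ✗
w: □q is F, ¬◇(r → q) is F. ✗
Satisfying worlds: ∅.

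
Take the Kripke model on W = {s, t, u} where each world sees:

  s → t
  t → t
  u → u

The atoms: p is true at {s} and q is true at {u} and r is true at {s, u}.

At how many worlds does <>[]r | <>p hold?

1

s: <>[]r is F, <>p is F. ✗
t: <>[]r is F, <>p is F. ✗
u: <>[]r is T, <>p is F. ✓
Satisfying worlds: {u}.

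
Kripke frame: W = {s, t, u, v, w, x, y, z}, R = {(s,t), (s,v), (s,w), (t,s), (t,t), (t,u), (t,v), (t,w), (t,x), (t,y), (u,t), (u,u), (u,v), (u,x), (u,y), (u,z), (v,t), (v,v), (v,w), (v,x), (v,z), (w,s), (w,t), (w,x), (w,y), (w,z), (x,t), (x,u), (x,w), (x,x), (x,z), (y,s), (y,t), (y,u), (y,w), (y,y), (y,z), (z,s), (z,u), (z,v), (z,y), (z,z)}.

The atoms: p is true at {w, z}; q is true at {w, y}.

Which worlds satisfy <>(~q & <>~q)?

s: successors {t, v, w}; ~q & <>~q there: t:T, v:T, w:F. ✓
t: successors {s, t, u, v, w, x, y}; ~q & <>~q there: s:T, t:T, u:T, v:T, w:F, x:T, y:F. ✓
u: successors {t, u, v, x, y, z}; ~q & <>~q there: t:T, u:T, v:T, x:T, y:F, z:T. ✓
v: successors {t, v, w, x, z}; ~q & <>~q there: t:T, v:T, w:F, x:T, z:T. ✓
w: successors {s, t, x, y, z}; ~q & <>~q there: s:T, t:T, x:T, y:F, z:T. ✓
x: successors {t, u, w, x, z}; ~q & <>~q there: t:T, u:T, w:F, x:T, z:T. ✓
y: successors {s, t, u, w, y, z}; ~q & <>~q there: s:T, t:T, u:T, w:F, y:F, z:T. ✓
z: successors {s, u, v, y, z}; ~q & <>~q there: s:T, u:T, v:T, y:F, z:T. ✓

{s, t, u, v, w, x, y, z}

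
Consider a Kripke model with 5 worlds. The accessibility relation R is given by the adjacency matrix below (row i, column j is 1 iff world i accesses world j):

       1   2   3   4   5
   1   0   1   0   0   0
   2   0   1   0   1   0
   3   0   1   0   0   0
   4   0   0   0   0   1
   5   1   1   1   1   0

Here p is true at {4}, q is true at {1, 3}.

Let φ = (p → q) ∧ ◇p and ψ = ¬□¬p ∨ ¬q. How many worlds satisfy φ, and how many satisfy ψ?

2 and 3

For (p → q) ∧ ◇p:
1: p → q is T, ◇p is F. ✗
2: p → q is T, ◇p is T. ✓
3: p → q is T, ◇p is F. ✗
4: p → q is F, ◇p is F. ✗
5: p → q is T, ◇p is T. ✓
— 2 worlds.
For ¬□¬p ∨ ¬q:
1: ¬□¬p is F, ¬q is F. ✗
2: ¬□¬p is T, ¬q is T. ✓
3: ¬□¬p is F, ¬q is F. ✗
4: ¬□¬p is F, ¬q is T. ✓
5: ¬□¬p is T, ¬q is T. ✓
— 3 worlds.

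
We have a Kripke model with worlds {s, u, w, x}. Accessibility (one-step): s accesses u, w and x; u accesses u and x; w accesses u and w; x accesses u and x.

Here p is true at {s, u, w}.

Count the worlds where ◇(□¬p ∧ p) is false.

s: successors {u, w, x}; □¬p ∧ p there: u:F, w:F, x:F. ✗
u: successors {u, x}; □¬p ∧ p there: u:F, x:F. ✗
w: successors {u, w}; □¬p ∧ p there: u:F, w:F. ✗
x: successors {u, x}; □¬p ∧ p there: u:F, x:F. ✗
Satisfying worlds: ∅.
So ◇(□¬p ∧ p) fails at the other 4 worlds.

4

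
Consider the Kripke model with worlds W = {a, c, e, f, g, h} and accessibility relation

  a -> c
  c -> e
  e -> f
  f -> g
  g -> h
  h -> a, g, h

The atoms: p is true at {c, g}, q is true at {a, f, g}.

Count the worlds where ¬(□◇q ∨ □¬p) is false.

a: □◇q ∨ □¬p is F. ✓
c: □◇q ∨ □¬p is T. ✗
e: □◇q ∨ □¬p is T. ✗
f: □◇q ∨ □¬p is F. ✓
g: □◇q ∨ □¬p is T. ✗
h: □◇q ∨ □¬p is F. ✓
Satisfying worlds: {a, f, h}.
So ¬(□◇q ∨ □¬p) fails at the other 3 worlds.

3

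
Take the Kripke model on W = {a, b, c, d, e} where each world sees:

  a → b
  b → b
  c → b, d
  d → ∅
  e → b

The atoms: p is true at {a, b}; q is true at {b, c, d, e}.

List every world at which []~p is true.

{d}

a: successors {b}; ~p there: b:F. ✗
b: successors {b}; ~p there: b:F. ✗
c: successors {b, d}; ~p there: b:F, d:T. ✗
d: no successors, so []~p holds vacuously. ✓
e: successors {b}; ~p there: b:F. ✗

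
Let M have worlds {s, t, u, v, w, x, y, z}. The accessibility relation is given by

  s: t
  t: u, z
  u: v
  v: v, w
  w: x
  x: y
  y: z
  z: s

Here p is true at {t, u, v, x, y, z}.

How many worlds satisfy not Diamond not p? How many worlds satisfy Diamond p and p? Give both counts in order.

6 and 5

For not Diamond not p:
s: Diamond not p is F. ✓
t: Diamond not p is F. ✓
u: Diamond not p is F. ✓
v: Diamond not p is T. ✗
w: Diamond not p is F. ✓
x: Diamond not p is F. ✓
y: Diamond not p is F. ✓
z: Diamond not p is T. ✗
— 6 worlds.
For Diamond p and p:
s: Diamond p is T, p is F. ✗
t: Diamond p is T, p is T. ✓
u: Diamond p is T, p is T. ✓
v: Diamond p is T, p is T. ✓
w: Diamond p is T, p is F. ✗
x: Diamond p is T, p is T. ✓
y: Diamond p is T, p is T. ✓
z: Diamond p is F, p is T. ✗
— 5 worlds.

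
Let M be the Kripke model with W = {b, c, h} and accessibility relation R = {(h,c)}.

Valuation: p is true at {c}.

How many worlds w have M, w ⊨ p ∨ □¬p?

b: p is F, □¬p is T. ✓
c: p is T, □¬p is T. ✓
h: p is F, □¬p is F. ✗
Satisfying worlds: {b, c}.

2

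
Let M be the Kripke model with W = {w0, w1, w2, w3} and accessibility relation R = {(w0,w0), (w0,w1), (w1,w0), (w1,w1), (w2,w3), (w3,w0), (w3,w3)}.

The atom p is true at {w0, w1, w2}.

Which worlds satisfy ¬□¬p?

{w0, w1, w3}

w0: □¬p is F. ✓
w1: □¬p is F. ✓
w2: □¬p is T. ✗
w3: □¬p is F. ✓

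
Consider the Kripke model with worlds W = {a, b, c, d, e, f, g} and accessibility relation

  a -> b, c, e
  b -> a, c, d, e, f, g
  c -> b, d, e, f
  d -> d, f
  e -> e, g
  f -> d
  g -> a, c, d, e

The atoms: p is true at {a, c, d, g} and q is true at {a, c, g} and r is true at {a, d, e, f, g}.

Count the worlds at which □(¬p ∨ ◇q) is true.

a: successors {b, c, e}; ¬p ∨ ◇q there: b:T, c:F, e:T. ✗
b: successors {a, c, d, e, f, g}; ¬p ∨ ◇q there: a:T, c:F, d:F, e:T, f:T, g:T. ✗
c: successors {b, d, e, f}; ¬p ∨ ◇q there: b:T, d:F, e:T, f:T. ✗
d: successors {d, f}; ¬p ∨ ◇q there: d:F, f:T. ✗
e: successors {e, g}; ¬p ∨ ◇q there: e:T, g:T. ✓
f: successors {d}; ¬p ∨ ◇q there: d:F. ✗
g: successors {a, c, d, e}; ¬p ∨ ◇q there: a:T, c:F, d:F, e:T. ✗
Satisfying worlds: {e}.

1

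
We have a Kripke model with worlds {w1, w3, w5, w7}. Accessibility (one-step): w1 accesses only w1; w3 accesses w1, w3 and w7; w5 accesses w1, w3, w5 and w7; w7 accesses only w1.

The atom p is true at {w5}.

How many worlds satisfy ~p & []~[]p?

3

w1: ~p is T, []~[]p is T. ✓
w3: ~p is T, []~[]p is T. ✓
w5: ~p is F, []~[]p is T. ✗
w7: ~p is T, []~[]p is T. ✓
Satisfying worlds: {w1, w3, w7}.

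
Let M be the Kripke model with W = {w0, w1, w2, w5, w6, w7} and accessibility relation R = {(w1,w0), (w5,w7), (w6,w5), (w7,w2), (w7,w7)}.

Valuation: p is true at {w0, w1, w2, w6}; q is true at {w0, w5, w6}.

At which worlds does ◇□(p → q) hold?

{w1, w6, w7}

w0: no successors, so ◇□(p → q) fails. ✗
w1: successors {w0}; □(p → q) there: w0:T. ✓
w2: no successors, so ◇□(p → q) fails. ✗
w5: successors {w7}; □(p → q) there: w7:F. ✗
w6: successors {w5}; □(p → q) there: w5:T. ✓
w7: successors {w2, w7}; □(p → q) there: w2:T, w7:F. ✓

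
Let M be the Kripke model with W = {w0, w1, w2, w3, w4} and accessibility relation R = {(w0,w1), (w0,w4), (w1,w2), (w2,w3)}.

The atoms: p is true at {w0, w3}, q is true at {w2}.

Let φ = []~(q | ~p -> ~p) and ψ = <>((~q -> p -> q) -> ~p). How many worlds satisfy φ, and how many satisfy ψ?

2 and 3

For []~(q | ~p -> ~p):
w0: successors {w1, w4}; ~(q | ~p -> ~p) there: w1:F, w4:F. ✗
w1: successors {w2}; ~(q | ~p -> ~p) there: w2:F. ✗
w2: successors {w3}; ~(q | ~p -> ~p) there: w3:F. ✗
w3: no successors, so []~(q | ~p -> ~p) holds vacuously. ✓
w4: no successors, so []~(q | ~p -> ~p) holds vacuously. ✓
— 2 worlds.
For <>((~q -> p -> q) -> ~p):
w0: successors {w1, w4}; (~q -> p -> q) -> ~p there: w1:T, w4:T. ✓
w1: successors {w2}; (~q -> p -> q) -> ~p there: w2:T. ✓
w2: successors {w3}; (~q -> p -> q) -> ~p there: w3:T. ✓
w3: no successors, so <>((~q -> p -> q) -> ~p) fails. ✗
w4: no successors, so <>((~q -> p -> q) -> ~p) fails. ✗
— 3 worlds.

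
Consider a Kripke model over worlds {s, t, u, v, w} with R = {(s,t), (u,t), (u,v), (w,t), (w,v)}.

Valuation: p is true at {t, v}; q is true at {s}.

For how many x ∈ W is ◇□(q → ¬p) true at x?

3

s: successors {t}; □(q → ¬p) there: t:T. ✓
t: no successors, so ◇□(q → ¬p) fails. ✗
u: successors {t, v}; □(q → ¬p) there: t:T, v:T. ✓
v: no successors, so ◇□(q → ¬p) fails. ✗
w: successors {t, v}; □(q → ¬p) there: t:T, v:T. ✓
Satisfying worlds: {s, u, w}.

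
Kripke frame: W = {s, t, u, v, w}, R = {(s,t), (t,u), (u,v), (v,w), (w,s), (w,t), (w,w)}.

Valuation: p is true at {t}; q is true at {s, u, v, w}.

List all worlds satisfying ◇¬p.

{t, u, v, w}

s: successors {t}; ¬p there: t:F. ✗
t: successors {u}; ¬p there: u:T. ✓
u: successors {v}; ¬p there: v:T. ✓
v: successors {w}; ¬p there: w:T. ✓
w: successors {s, t, w}; ¬p there: s:T, t:F, w:T. ✓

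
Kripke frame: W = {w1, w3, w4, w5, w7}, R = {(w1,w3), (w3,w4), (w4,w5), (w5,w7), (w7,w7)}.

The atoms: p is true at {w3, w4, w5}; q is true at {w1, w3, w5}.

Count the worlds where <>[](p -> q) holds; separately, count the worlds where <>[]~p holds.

4 and 3

For <>[](p -> q):
w1: successors {w3}; [](p -> q) there: w3:F. ✗
w3: successors {w4}; [](p -> q) there: w4:T. ✓
w4: successors {w5}; [](p -> q) there: w5:T. ✓
w5: successors {w7}; [](p -> q) there: w7:T. ✓
w7: successors {w7}; [](p -> q) there: w7:T. ✓
— 4 worlds.
For <>[]~p:
w1: successors {w3}; []~p there: w3:F. ✗
w3: successors {w4}; []~p there: w4:F. ✗
w4: successors {w5}; []~p there: w5:T. ✓
w5: successors {w7}; []~p there: w7:T. ✓
w7: successors {w7}; []~p there: w7:T. ✓
— 3 worlds.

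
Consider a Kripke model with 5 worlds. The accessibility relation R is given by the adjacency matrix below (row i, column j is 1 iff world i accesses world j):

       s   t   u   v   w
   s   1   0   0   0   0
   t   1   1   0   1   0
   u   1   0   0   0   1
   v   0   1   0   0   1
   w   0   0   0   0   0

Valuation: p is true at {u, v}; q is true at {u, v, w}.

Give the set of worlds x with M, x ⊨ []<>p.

{w}

s: successors {s}; <>p there: s:F. ✗
t: successors {s, t, v}; <>p there: s:F, t:T, v:F. ✗
u: successors {s, w}; <>p there: s:F, w:F. ✗
v: successors {t, w}; <>p there: t:T, w:F. ✗
w: no successors, so []<>p holds vacuously. ✓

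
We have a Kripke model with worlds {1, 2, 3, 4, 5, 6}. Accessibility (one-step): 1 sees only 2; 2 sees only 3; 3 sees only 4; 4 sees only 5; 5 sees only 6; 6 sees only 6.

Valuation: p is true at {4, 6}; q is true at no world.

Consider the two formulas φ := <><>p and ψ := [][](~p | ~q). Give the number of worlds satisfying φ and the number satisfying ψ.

For <><>p:
1: successors {2}; <>p there: 2:F. ✗
2: successors {3}; <>p there: 3:T. ✓
3: successors {4}; <>p there: 4:F. ✗
4: successors {5}; <>p there: 5:T. ✓
5: successors {6}; <>p there: 6:T. ✓
6: successors {6}; <>p there: 6:T. ✓
— 4 worlds.
For [][](~p | ~q):
1: successors {2}; [](~p | ~q) there: 2:T. ✓
2: successors {3}; [](~p | ~q) there: 3:T. ✓
3: successors {4}; [](~p | ~q) there: 4:T. ✓
4: successors {5}; [](~p | ~q) there: 5:T. ✓
5: successors {6}; [](~p | ~q) there: 6:T. ✓
6: successors {6}; [](~p | ~q) there: 6:T. ✓
— 6 worlds.

4 and 6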